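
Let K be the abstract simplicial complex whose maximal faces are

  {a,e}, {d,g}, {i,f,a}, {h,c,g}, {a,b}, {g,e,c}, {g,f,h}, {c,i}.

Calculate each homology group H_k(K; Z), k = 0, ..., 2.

H_0 = Z,  H_1 = Z^2,  H_2 = 0.

K has 9 vertices, 14 edges, 4 triangles.
rank ∂_0 = 0, rank ∂_1 = 8 ⇒ b_0 = 9 − 0 − 8 = 1; all invariant factors of ∂_1 are 1 so no torsion. So H_0 = Z.
rank ∂_1 = 8, rank ∂_2 = 4 ⇒ b_1 = 14 − 8 − 4 = 2; all invariant factors of ∂_2 are 1 so no torsion. So H_1 = Z^2.
rank ∂_2 = 4, rank ∂_3 = 0 ⇒ b_2 = 4 − 4 − 0 = 0. So H_2 = 0.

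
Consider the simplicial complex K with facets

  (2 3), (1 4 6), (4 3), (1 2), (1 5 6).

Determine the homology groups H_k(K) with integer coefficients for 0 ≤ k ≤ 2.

K has 6 vertices, 8 edges, 2 triangles.
rank ∂_0 = 0, rank ∂_1 = 5 ⇒ b_0 = 6 − 0 − 5 = 1; all invariant factors of ∂_1 are 1 so no torsion. So H_0 ≅ Z.
rank ∂_1 = 5, rank ∂_2 = 2 ⇒ b_1 = 8 − 5 − 2 = 1; all invariant factors of ∂_2 are 1 so no torsion. So H_1 ≅ Z.
rank ∂_2 = 2, rank ∂_3 = 0 ⇒ b_2 = 2 − 2 − 0 = 0. So H_2 ≅ 0.

H_0 = Z,  H_1 = Z,  H_2 = 0.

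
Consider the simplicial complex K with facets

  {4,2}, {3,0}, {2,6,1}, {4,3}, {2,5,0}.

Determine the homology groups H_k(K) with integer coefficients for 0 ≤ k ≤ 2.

Fix the vertex order 0 < 1 < 2 < 3 < 4 < 5 < 6 and write every simplex with vertices in increasing order. Then dim K = 2 and the simplices of K are:

  0-simplices (7): [0], [1], [2], [3], [4], [5], [6]
  1-simplices (9): [0,2], [0,3], [0,5], [1,2], [1,6], [2,4], [2,5], [2,6], [3,4]
  2-simplices (2): [0,2,5], [1,2,6]

giving chain groups C_0 ≅ Z^7, C_1 ≅ Z^9, C_2 ≅ Z^2.

The boundary map ∂_1: C_1 → C_0 maps an edge to its endpoints' difference, ∂[p,q] = q − p.
This gives a 7×9 integer matrix of rank 6; reducing to Smith normal form yields diagonal entries (1,1,1,1,1,1).

∂_2: C_2 → C_1 sends each 2-simplex [p,q,r] to [q,r] − [p,r] + [p,q]. For instance
  ∂[0,2,5] = [2,5] − [0,5] + [0,2],
  ∂[1,2,6] = [2,6] − [1,6] + [1,2].
The 9×2 boundary matrix has rank 2 and Smith normal form diag(1,1).

Computing H_k = (kernel of ∂_k) / (image of ∂_{k+1}):

  H_0: rank C_0 − rank ∂_1 = 7 − 6 = 1, and the invariant factors of ∂_1 are all 1, so H_0 ≅ Z.
  H_1: rank ker ∂_1 − rank ∂_2 = (9 − 6) − 2 = 1, and the invariant factors of ∂_2 are all 1, so H_1 ≅ Z.
  H_2: rank ker ∂_2 − rank ∂_3 = (2 − 2) − 0 = 0, and there is no ∂_3, so H_2 ≅ 0.

As a check, the Euler characteristic is 7 − 9 + 2 = 0, which agrees with 1 − 1 + 0 = 0.

H_0 = Z,  H_1 = Z,  H_2 = 0.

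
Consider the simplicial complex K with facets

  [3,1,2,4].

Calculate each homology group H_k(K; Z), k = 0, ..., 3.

H_0 ≅ Z,  H_1 = 0,  H_2 = 0,  H_3 = 0.

We work with the vertex ordering 1 < 2 < 3 < 4. The simplices of K, each written with vertices in increasing order, are:

  0-simplices (4): [1], [2], [3], [4]
  1-simplices (6): [1,2], [1,3], [1,4], [2,3], [2,4], [3,4]
  2-simplices (4): [1,2,3], [1,2,4], [1,3,4], [2,3,4]
  3-simplices (1): [1,2,3,4]

Hence C_0 ≅ Z^4, C_1 ≅ Z^6, C_2 ≅ Z^4, C_3 ≅ Z^1.

∂_1: C_1 → C_0 maps an edge to its endpoints' difference, ∂[p,q] = q − p.
This gives a 4×6 integer matrix of rank 3; reducing to Smith normal form yields diagonal entries (1,1,1).

∂_2: C_2 → C_1 acts by ∂[p,q,r] = [q,r] − [p,r] + [p,q]. For instance
  ∂[1,2,3] = [2,3] − [1,3] + [1,2],
  ∂[1,3,4] = [3,4] − [1,4] + [1,3].
The 6×4 boundary matrix has rank 3 and Smith normal form diag(1,1,1).

The boundary map ∂_3: C_3 → C_2 sends each 3-simplex σ to the alternating sum Σ_i (−1)^i (σ with its i-th vertex removed). For instance
  ∂[1,2,3,4] = [2,3,4] − [1,3,4] + [1,2,4] − [1,2,3].
The 4×1 boundary matrix has rank 1 and Smith normal form diag(1).

Reading off H_k = ker ∂_k / im ∂_{k+1}:

  H_0: rank C_0 − rank ∂_1 = 4 − 3 = 1, and the invariant factors of ∂_1 are all 1, so H_0 ≅ Z.
  H_1: rank ker ∂_1 − rank ∂_2 = (6 − 3) − 3 = 0, and the invariant factors of ∂_2 are all 1, so H_1 ≅ 0.
  H_2: rank ker ∂_2 − rank ∂_3 = (4 − 3) − 1 = 0, and the invariant factors of ∂_3 are all 1, so H_2 ≅ 0.
  H_3: rank ker ∂_3 − rank ∂_4 = (1 − 1) − 0 = 0, and there is no ∂_4, so H_3 ≅ 0.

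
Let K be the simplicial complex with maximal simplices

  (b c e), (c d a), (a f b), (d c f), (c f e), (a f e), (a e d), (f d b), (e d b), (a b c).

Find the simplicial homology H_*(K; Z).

Take the total order a < b < c < d < e < f on the vertex set. Then K (dimension 2) consists of the simplices:

  0-simplices (6): a, b, c, d, e, f
  1-simplices (15): ab, ac, ad, ae, af, bc, bd, be, bf, cd, ce, cf, de, df, ef
  2-simplices (10): abc, abf, acd, ade, aef, bce, bde, bdf, cdf, cef

Hence C_0 ≅ Z^6, C_1 ≅ Z^15, C_2 ≅ Z^10.

∂_1: C_1 → C_0 is given by ∂[p,q] = [q] − [p]. For instance
  ∂be = e − b.
The resulting 6×15 matrix has rank 5, and its Smith normal form has invariant factors (1,1,1,1,1).

∂_2: C_2 → C_1 acts by ∂[p,q,r] = [q,r] − [p,r] + [p,q]. For instance
  ∂abc = bc − ac + ab,
  ∂bdf = df − bf + bd.
As a 15×10 matrix over Z this has rank 10, with invariant factors (1,1,1,1,1,1,1,1,1,2).

Now H_k = ker ∂_k / im ∂_{k+1}, so:

  H_0: rank C_0 − rank ∂_1 = 6 − 5 = 1, and the invariant factors of ∂_1 are all 1, so H_0 ≅ Z.
  H_1: rank ker ∂_1 − rank ∂_2 = (15 − 5) − 10 = 0, and ∂_2 has invariant factor 2 > 1, so H_1 ≅ Z_2.
  H_2: rank ker ∂_2 − rank ∂_3 = (10 − 10) − 0 = 0, and there is no ∂_3, so H_2 ≅ 0.

As a check, the Euler characteristic is 6 − 15 + 10 = 1, which agrees with 1 − 0 + 0 = 1.

H_0 ≅ Z,  H_1 ≅ Z_2,  H_2 = 0.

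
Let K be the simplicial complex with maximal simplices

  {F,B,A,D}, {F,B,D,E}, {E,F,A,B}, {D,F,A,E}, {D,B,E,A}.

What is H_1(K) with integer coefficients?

Order the vertices as A < B < D < E < F. Listing each simplex with vertices in this order, K has dimension 3 with simplices:

  0-simplices (5): A, B, D, E, F
  1-simplices (10): AB, AD, AE, AF, BD, BE, BF, DE, DF, EF
  2-simplices (10): ABD, ABE, ABF, ADE, ADF, AEF, BDE, BDF, BEF, DEF
  3-simplices (5): ABDE, ABDF, ABEF, ADEF, BDEF

so the chain groups are C_0 ≅ Z^5, C_1 ≅ Z^10, C_2 ≅ Z^10, C_3 ≅ Z^5.

Boundary ∂_1: C_1 → C_0 sends each edge [p,q] (with p < q) to q − p.
As a 5×10 matrix over Z this has rank 4, with invariant factors (1,1,1,1).

∂_2: C_2 → C_1 maps a triangle to the signed sum of its edges. For instance
  ∂DEF = EF − DF + DE,
  ∂BDE = DE − BE + BD.
The resulting 10×10 matrix has rank 6, and its Smith normal form has invariant factors (1,1,1,1,1,1).

Boundary ∂_3: C_3 → C_2 sends each 3-simplex σ to the alternating sum Σ_i (−1)^i (σ with its i-th vertex removed). For instance
  ∂ABDF = BDF − ADF + ABF − ABD,
  ∂ABEF = BEF − AEF + ABF − ABE.
The resulting 10×5 matrix has rank 4, and its Smith normal form has invariant factors (1,1,1,1).

Now H_k = ker ∂_k / im ∂_{k+1}, so:

  H_1: rank ker ∂_1 − rank ∂_2 = (10 − 4) − 6 = 0, and the invariant factors of ∂_2 are all 1, so H_1 = 0.

(K is a triangulation of the 3-sphere S^3.)

H_1 = 0.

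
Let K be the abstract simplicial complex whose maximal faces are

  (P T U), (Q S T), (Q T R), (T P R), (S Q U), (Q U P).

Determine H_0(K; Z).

We work with the vertex ordering P < Q < R < S < T < U. The simplices of K, each written with vertices in increasing order, are:

  0-simplices (6): P, Q, R, S, T, U
  1-simplices (12): PQ, PR, PT, PU, QR, QS, QT, QU, RT, ST, SU, TU
  2-simplices (6): PQU, PRT, PTU, QRT, QST, QSU

so the chain groups are C_0 ≅ Z^6, C_1 ≅ Z^12, C_2 ≅ Z^6.

Boundary ∂_1: C_1 → C_0 sends each edge [p,q] (with p < q) to q − p. For instance
  ∂QT = T − Q.
The resulting 6×12 matrix has rank 5, and its Smith normal form has invariant factors (1,1,1,1,1).

The boundary map ∂_2: C_2 → C_1 sends each 2-simplex [p,q,r] to [q,r] − [p,r] + [p,q]. For instance
  ∂PTU = TU − PU + PT,
  ∂QRT = RT − QT + QR.
The resulting 12×6 matrix has rank 6, and its Smith normal form has invariant factors (1,1,1,1,1,1).

From H_k ≅ ker(∂_k) / im(∂_{k+1}) we obtain:

  H_0: rank C_0 − rank ∂_1 = 6 − 5 = 1, and the invariant factors of ∂_1 are all 1, so H_0 = Z.

H_0 = Z.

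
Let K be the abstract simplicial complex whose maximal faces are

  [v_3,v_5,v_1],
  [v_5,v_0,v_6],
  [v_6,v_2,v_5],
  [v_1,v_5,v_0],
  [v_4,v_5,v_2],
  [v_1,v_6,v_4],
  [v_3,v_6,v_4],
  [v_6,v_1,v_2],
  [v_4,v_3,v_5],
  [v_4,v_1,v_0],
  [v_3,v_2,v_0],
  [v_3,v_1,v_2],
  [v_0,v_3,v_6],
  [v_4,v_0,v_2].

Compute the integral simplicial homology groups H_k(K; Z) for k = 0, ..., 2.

H_0 ≅ Z,  H_1 ≅ Z^2,  H_2 ≅ Z.

Order the vertices as v_0 < v_1 < v_2 < v_3 < v_4 < v_5 < v_6. Listing each simplex with vertices in this order, K has dimension 2 with simplices:

  0-simplices (7): [v_0], [v_1], [v_2], [v_3], [v_4], [v_5], [v_6]
  1-simplices (21): (21 of them)
  2-simplices (14): (14 of them)

Hence C_0 ≅ Z^7, C_1 ≅ Z^21, C_2 ≅ Z^14.

Boundary ∂_1: C_1 → C_0 is given by ∂[p,q] = [q] − [p]. For instance
  ∂[v_3,v_5] = [v_5] − [v_3].
As a 7×21 matrix over Z this has rank 6, with invariant factors (1,1,1,1,1,1).

Boundary ∂_2: C_2 → C_1 maps a triangle to the signed sum of its edges. For instance
  ∂[v_3,v_4,v_6] = [v_4,v_6] − [v_3,v_6] + [v_3,v_4],
  ∂[v_0,v_3,v_6] = [v_3,v_6] − [v_0,v_6] + [v_0,v_3].
The 21×14 boundary matrix has rank 13 and Smith normal form diag(1,1,1,1,1,1,1,1,1,1,1,1,1).

Reading off H_k = ker ∂_k / im ∂_{k+1}:

  H_0: rank C_0 − rank ∂_1 = 7 − 6 = 1, and the invariant factors of ∂_1 are all 1, so H_0 ≅ Z.
  H_1: rank ker ∂_1 − rank ∂_2 = (21 − 6) − 13 = 2, and the invariant factors of ∂_2 are all 1, so H_1 ≅ Z^2.
  H_2: rank ker ∂_2 − rank ∂_3 = (14 − 13) − 0 = 1, and there is no ∂_3, so H_2 ≅ Z.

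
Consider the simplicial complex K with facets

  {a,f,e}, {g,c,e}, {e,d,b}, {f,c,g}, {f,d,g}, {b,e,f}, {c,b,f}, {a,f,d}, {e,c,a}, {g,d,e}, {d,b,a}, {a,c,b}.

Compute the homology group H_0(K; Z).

H_0 = Z.

We work with the vertex ordering a < b < c < d < e < f < g. The simplices of K, each written with vertices in increasing order, are:

  0-simplices (7): a, b, c, d, e, f, g
  1-simplices (18): ab, ac, ad, ae, af, bc, bd, be, bf, ce, cf, cg, de, df, dg, ef, eg, fg
  2-simplices (12): abc, abd, ace, adf, aef, bcf, bde, bef, ceg, cfg, deg, dfg

so the chain groups are C_0 ≅ Z^7, C_1 ≅ Z^18, C_2 ≅ Z^12.

The boundary map ∂_1: C_1 → C_0 is given by ∂[p,q] = [q] − [p]. For instance
  ∂ad = d − a.
As a 7×18 matrix over Z this has rank 6, with invariant factors (1,1,1,1,1,1).

Boundary ∂_2: C_2 → C_1 acts by ∂[p,q,r] = [q,r] − [p,r] + [p,q]. For instance
  ∂cfg = fg − cg + cf,
  ∂dfg = fg − dg + df.
The resulting 18×12 matrix has rank 12, and its Smith normal form has invariant factors (1,1,1,1,1,1,1,1,1,1,1,2).

Now H_k = ker ∂_k / im ∂_{k+1}, so:

  H_0: rank C_0 − rank ∂_1 = 7 − 6 = 1, and the invariant factors of ∂_1 are all 1, so H_0 ≅ Z.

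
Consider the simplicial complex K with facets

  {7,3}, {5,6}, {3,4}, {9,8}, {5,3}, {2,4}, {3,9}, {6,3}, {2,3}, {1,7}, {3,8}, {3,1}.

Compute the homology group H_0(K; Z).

H_0 ≅ Z.

K has 9 vertices, 12 edges.
rank ∂_0 = 0, rank ∂_1 = 8 ⇒ b_0 = 9 − 0 − 8 = 1; all invariant factors of ∂_1 are 1 so no torsion. So H_0 = Z.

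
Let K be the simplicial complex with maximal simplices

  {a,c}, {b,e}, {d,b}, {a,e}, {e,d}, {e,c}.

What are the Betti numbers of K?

We work with the vertex ordering a < b < c < d < e. The simplices of K, each written with vertices in increasing order, are:

  0-simplices (5): a, b, c, d, e
  1-simplices (6): ac, ae, bd, be, ce, de

Hence C_0 ≅ Z^5, C_1 ≅ Z^6.

Boundary ∂_1: C_1 → C_0 sends each edge [p,q] (with p < q) to q − p.
The 5×6 boundary matrix has rank 4 and Smith normal form diag(1,1,1,1).

From H_k ≅ ker(∂_k) / im(∂_{k+1}) we obtain:

  H_0: rank C_0 − rank ∂_1 = 5 − 4 = 1, and the invariant factors of ∂_1 are all 1, so H_0 ≅ Z.
  H_1: rank ker ∂_1 − rank ∂_2 = (6 − 4) − 0 = 2, and there is no ∂_2, so H_1 ≅ Z^2.

As a check, the Euler characteristic is 5 − 6 = -1, which agrees with 1 − 2 = -1.

Hence the Betti numbers are b_0 = 1, b_1 = 2.

b_0 = 1, b_1 = 2.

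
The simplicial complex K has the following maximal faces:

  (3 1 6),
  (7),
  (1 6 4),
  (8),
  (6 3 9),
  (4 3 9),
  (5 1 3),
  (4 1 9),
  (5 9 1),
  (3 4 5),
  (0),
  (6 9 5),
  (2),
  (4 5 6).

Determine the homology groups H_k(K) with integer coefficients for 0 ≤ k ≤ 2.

Order the vertices as 0 < 1 < 2 < 3 < 4 < 5 < 6 < 7 < 8 < 9. Listing each simplex with vertices in this order, K has dimension 2 with simplices:

  0-simplices (10): [0], [1], [2], [3], [4], [5], [6], [7], [8], [9]
  1-simplices (15): [1,3], [1,4], [1,5], [1,6], [1,9], [3,4], [3,5], [3,6], [3,9], [4,5], [4,6], [4,9], [5,6], [5,9], [6,9]
  2-simplices (10): [1,3,5], [1,3,6], [1,4,6], [1,4,9], [1,5,9], [3,4,5], [3,4,9], [3,6,9], [4,5,6], [5,6,9]

Hence C_0 ≅ Z^10, C_1 ≅ Z^15, C_2 ≅ Z^10.

Boundary ∂_1: C_1 → C_0 is given by ∂[p,q] = [q] − [p].
This gives a 10×15 integer matrix of rank 5; reducing to Smith normal form yields diagonal entries (1,1,1,1,1).

The boundary map ∂_2: C_2 → C_1 maps a triangle to the signed sum of its edges. For instance
  ∂[1,3,6] = [3,6] − [1,6] + [1,3],
  ∂[1,4,9] = [4,9] − [1,9] + [1,4].
This gives a 15×10 integer matrix of rank 10; reducing to Smith normal form yields diagonal entries (1,1,1,1,1,1,1,1,1,2).

Computing H_k = (kernel of ∂_k) / (image of ∂_{k+1}):

  H_0: rank C_0 − rank ∂_1 = 10 − 5 = 5, and the invariant factors of ∂_1 are all 1, so H_0 = Z^5.
  H_1: rank ker ∂_1 − rank ∂_2 = (15 − 5) − 10 = 0, and ∂_2 has invariant factor 2 > 1, so H_1 = Z_2.
  H_2: rank ker ∂_2 − rank ∂_3 = (10 − 10) − 0 = 0, and there is no ∂_3, so H_2 = 0.

H_0 ≅ Z^5,  H_1 ≅ Z_2,  H_2 = 0.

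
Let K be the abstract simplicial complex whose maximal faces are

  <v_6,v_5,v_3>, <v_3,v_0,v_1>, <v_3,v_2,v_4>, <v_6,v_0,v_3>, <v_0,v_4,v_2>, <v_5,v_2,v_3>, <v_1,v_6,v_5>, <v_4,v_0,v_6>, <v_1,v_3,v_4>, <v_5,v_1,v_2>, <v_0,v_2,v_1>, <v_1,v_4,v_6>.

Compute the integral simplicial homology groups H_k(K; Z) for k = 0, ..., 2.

Take the total order v_0 < v_1 < v_2 < v_3 < v_4 < v_5 < v_6 on the vertex set. Then K (dimension 2) consists of the simplices:

  0-simplices (7): [v_0], [v_1], [v_2], [v_3], [v_4], [v_5], [v_6]
  1-simplices (18): (18 of them)
  2-simplices (12): (12 of them)

so the chain groups are C_0 ≅ Z^7, C_1 ≅ Z^18, C_2 ≅ Z^12.

Boundary ∂_1: C_1 → C_0 is given by ∂[p,q] = [q] − [p].
This gives a 7×18 integer matrix of rank 6; reducing to Smith normal form yields diagonal entries (1,1,1,1,1,1).

∂_2: C_2 → C_1 sends each 2-simplex [p,q,r] to [q,r] − [p,r] + [p,q]. For instance
  ∂[v_0,v_2,v_4] = [v_2,v_4] − [v_0,v_4] + [v_0,v_2],
  ∂[v_0,v_1,v_3] = [v_1,v_3] − [v_0,v_3] + [v_0,v_1].
The 18×12 boundary matrix has rank 12 and Smith normal form diag(1,1,1,1,1,1,1,1,1,1,1,2).

Now H_k = ker ∂_k / im ∂_{k+1}, so:

  H_0: rank C_0 − rank ∂_1 = 7 − 6 = 1, and the invariant factors of ∂_1 are all 1, so H_0 = Z.
  H_1: rank ker ∂_1 − rank ∂_2 = (18 − 6) − 12 = 0, and ∂_2 has invariant factor 2 > 1, so H_1 = Z_2.
  H_2: rank ker ∂_2 − rank ∂_3 = (12 − 12) − 0 = 0, and there is no ∂_3, so H_2 = 0.

As a check, the Euler characteristic is 7 − 18 + 12 = 1, which agrees with 1 − 0 + 0 = 1.

H_0 ≅ Z,  H_1 ≅ Z_2,  H_2 = 0.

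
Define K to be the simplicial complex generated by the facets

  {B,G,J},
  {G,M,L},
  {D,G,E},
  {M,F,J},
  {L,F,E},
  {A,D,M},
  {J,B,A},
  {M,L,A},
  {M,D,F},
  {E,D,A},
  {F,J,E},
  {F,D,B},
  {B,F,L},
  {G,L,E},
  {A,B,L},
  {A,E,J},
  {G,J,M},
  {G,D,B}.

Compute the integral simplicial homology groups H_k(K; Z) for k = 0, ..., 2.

We work with the vertex ordering A < B < D < E < F < G < J < L < M. The simplices of K, each written with vertices in increasing order, are:

  0-simplices (9): A, B, D, E, F, G, J, L, M
  1-simplices (27): AB, AD, AE, AJ, AL, AM, BD, BF, BG, BJ, BL, DE, DF, DG, DM, EF, EG, EJ, EL, FJ, FL, FM, GJ, GL, GM, JM, LM
  2-simplices (18): ABJ, ABL, ADE, ADM, AEJ, ALM, BDF, BDG, BFL, BGJ, DEG, DFM, EFJ, EFL, EGL, FJM, GJM, GLM

so the chain groups are C_0 ≅ Z^9, C_1 ≅ Z^27, C_2 ≅ Z^18.

The boundary map ∂_1: C_1 → C_0 maps an edge to its endpoints' difference, ∂[p,q] = q − p.
The 9×27 boundary matrix has rank 8 and Smith normal form diag(1,1,1,1,1,1,1,1).

∂_2: C_2 → C_1 sends each 2-simplex [p,q,r] to [q,r] − [p,r] + [p,q]. For instance
  ∂DEG = EG − DG + DE,
  ∂GJM = JM − GM + GJ.
As a 27×18 matrix over Z this has rank 17, with invariant factors (1,1,1,1,1,1,1,1,1,1,1,1,1,1,1,1,1).

Reading off H_k = ker ∂_k / im ∂_{k+1}:

  H_0: rank C_0 − rank ∂_1 = 9 − 8 = 1, and the invariant factors of ∂_1 are all 1, so H_0 ≅ Z.
  H_1: rank ker ∂_1 − rank ∂_2 = (27 − 8) − 17 = 2, and the invariant factors of ∂_2 are all 1, so H_1 ≅ Z^2.
  H_2: rank ker ∂_2 − rank ∂_3 = (18 − 17) − 0 = 1, and there is no ∂_3, so H_2 ≅ Z.

(K is a triangulation of the torus T^2.)

H_0 = Z,  H_1 = Z^2,  H_2 = Z.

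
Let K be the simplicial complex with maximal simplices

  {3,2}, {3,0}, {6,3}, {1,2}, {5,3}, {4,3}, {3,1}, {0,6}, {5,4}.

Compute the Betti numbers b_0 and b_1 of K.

Fix the vertex order 0 < 1 < 2 < 3 < 4 < 5 < 6 and write every simplex with vertices in increasing order. Then dim K = 1 and the simplices of K are:

  0-simplices (7): [0], [1], [2], [3], [4], [5], [6]
  1-simplices (9): [0,3], [0,6], [1,2], [1,3], [2,3], [3,4], [3,5], [3,6], [4,5]

so the chain groups are C_0 ≅ Z^7, C_1 ≅ Z^9.

The boundary map ∂_1: C_1 → C_0 is given by ∂[p,q] = [q] − [p]. For instance
  ∂[1,2] = [2] − [1].
As a 7×9 matrix over Z this has rank 6, with invariant factors (1,1,1,1,1,1).

Computing H_k = (kernel of ∂_k) / (image of ∂_{k+1}):

  H_0: rank C_0 − rank ∂_1 = 7 − 6 = 1, and the invariant factors of ∂_1 are all 1, so H_0 ≅ Z.
  H_1: rank ker ∂_1 − rank ∂_2 = (9 − 6) − 0 = 3, and there is no ∂_2, so H_1 ≅ Z^3.

As a check, the Euler characteristic is 7 − 9 = -2, which agrees with 1 − 3 = -2.

Hence the Betti numbers are b_0 = 1, b_1 = 3.

b_0 = 1, b_1 = 3.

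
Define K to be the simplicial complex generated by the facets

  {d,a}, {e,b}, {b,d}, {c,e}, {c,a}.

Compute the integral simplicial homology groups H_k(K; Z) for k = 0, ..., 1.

H_0 ≅ Z,  H_1 ≅ Z.

Fix the vertex order a < b < c < d < e and write every simplex with vertices in increasing order. Then dim K = 1 and the simplices of K are:

  0-simplices (5): a, b, c, d, e
  1-simplices (5): ac, ad, bd, be, ce

so the chain groups are C_0 ≅ Z^5, C_1 ≅ Z^5.

Boundary ∂_1: C_1 → C_0 is given by ∂[p,q] = [q] − [p].
As a 5×5 matrix over Z this has rank 4, with invariant factors (1,1,1,1).

Reading off H_k = ker ∂_k / im ∂_{k+1}:

  H_0: rank C_0 − rank ∂_1 = 5 − 4 = 1, and the invariant factors of ∂_1 are all 1, so H_0 = Z.
  H_1: rank ker ∂_1 − rank ∂_2 = (5 − 4) − 0 = 1, and there is no ∂_2, so H_1 = Z.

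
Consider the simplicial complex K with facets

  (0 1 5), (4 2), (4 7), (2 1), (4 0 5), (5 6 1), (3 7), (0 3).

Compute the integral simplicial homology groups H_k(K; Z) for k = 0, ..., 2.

Order the vertices as 0 < 1 < 2 < 3 < 4 < 5 < 6 < 7. Listing each simplex with vertices in this order, K has dimension 2 with simplices:

  0-simplices (8): [0], [1], [2], [3], [4], [5], [6], [7]
  1-simplices (12): [0,1], [0,3], [0,4], [0,5], [1,2], [1,5], [1,6], [2,4], [3,7], [4,5], [4,7], [5,6]
  2-simplices (3): [0,1,5], [0,4,5], [1,5,6]

giving chain groups C_0 ≅ Z^8, C_1 ≅ Z^12, C_2 ≅ Z^3.

Boundary ∂_1: C_1 → C_0 sends each edge [p,q] (with p < q) to q − p. For instance
  ∂[1,2] = [2] − [1].
This gives a 8×12 integer matrix of rank 7; reducing to Smith normal form yields diagonal entries (1,1,1,1,1,1,1).

Boundary ∂_2: C_2 → C_1 sends each 2-simplex [p,q,r] to [q,r] − [p,r] + [p,q]. For instance
  ∂[0,1,5] = [1,5] − [0,5] + [0,1],
  ∂[1,5,6] = [5,6] − [1,6] + [1,5].
The 12×3 boundary matrix has rank 3 and Smith normal form diag(1,1,1).

Reading off H_k = ker ∂_k / im ∂_{k+1}:

  H_0: rank C_0 − rank ∂_1 = 8 − 7 = 1, and the invariant factors of ∂_1 are all 1, so H_0 ≅ Z.
  H_1: rank ker ∂_1 − rank ∂_2 = (12 − 7) − 3 = 2, and the invariant factors of ∂_2 are all 1, so H_1 ≅ Z^2.
  H_2: rank ker ∂_2 − rank ∂_3 = (3 − 3) − 0 = 0, and there is no ∂_3, so H_2 ≅ 0.

H_0 = Z,  H_1 = Z^2,  H_2 = 0.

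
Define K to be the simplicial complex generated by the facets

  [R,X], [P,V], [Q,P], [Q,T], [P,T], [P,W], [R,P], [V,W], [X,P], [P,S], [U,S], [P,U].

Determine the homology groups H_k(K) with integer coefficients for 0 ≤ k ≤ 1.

H_0 = Z,  H_1 = Z^4.

Take the total order P < Q < R < S < T < U < V < W < X on the vertex set. Then K (dimension 1) consists of the simplices:

  0-simplices (9): P, Q, R, S, T, U, V, W, X
  1-simplices (12): PQ, PR, PS, PT, PU, PV, PW, PX, QT, RX, SU, VW

so the chain groups are C_0 ≅ Z^9, C_1 ≅ Z^12.

∂_1: C_1 → C_0 sends each edge [p,q] (with p < q) to q − p.
The 9×12 boundary matrix has rank 8 and Smith normal form diag(1,1,1,1,1,1,1,1).

Computing H_k = (kernel of ∂_k) / (image of ∂_{k+1}):

  H_0: rank C_0 − rank ∂_1 = 9 − 8 = 1, and the invariant factors of ∂_1 are all 1, so H_0 ≅ Z.
  H_1: rank ker ∂_1 − rank ∂_2 = (12 − 8) − 0 = 4, and there is no ∂_2, so H_1 ≅ Z^4.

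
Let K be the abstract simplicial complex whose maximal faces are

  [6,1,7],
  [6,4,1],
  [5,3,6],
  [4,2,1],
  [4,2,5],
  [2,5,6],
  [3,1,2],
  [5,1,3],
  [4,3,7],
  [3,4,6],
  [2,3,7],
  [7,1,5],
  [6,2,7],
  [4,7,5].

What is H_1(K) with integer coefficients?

H_1 = Z^2.

Fix the vertex order 1 < 2 < 3 < 4 < 5 < 6 < 7 and write every simplex with vertices in increasing order. Then dim K = 2 and the simplices of K are:

  0-simplices (7): [1], [2], [3], [4], [5], [6], [7]
  1-simplices (21): [1,2], [1,3], [1,4], [1,5], [1,6], [1,7], [2,3], [2,4], [2,5], [2,6], [2,7], [3,4], [3,5], [3,6], [3,7], [4,5], [4,6], [4,7], [5,6], [5,7], [6,7]
  2-simplices (14): [1,2,3], [1,2,4], [1,3,5], [1,4,6], [1,5,7], [1,6,7], [2,3,7], [2,4,5], [2,5,6], [2,6,7], [3,4,6], [3,4,7], [3,5,6], [4,5,7]

giving chain groups C_0 ≅ Z^7, C_1 ≅ Z^21, C_2 ≅ Z^14.

Boundary ∂_1: C_1 → C_0 maps an edge to its endpoints' difference, ∂[p,q] = q − p.
The 7×21 boundary matrix has rank 6 and Smith normal form diag(1,1,1,1,1,1).

∂_2: C_2 → C_1 acts by ∂[p,q,r] = [q,r] − [p,r] + [p,q]. For instance
  ∂[3,4,6] = [4,6] − [3,6] + [3,4],
  ∂[2,3,7] = [3,7] − [2,7] + [2,3].
The resulting 21×14 matrix has rank 13, and its Smith normal form has invariant factors (1,1,1,1,1,1,1,1,1,1,1,1,1).

Reading off H_k = ker ∂_k / im ∂_{k+1}:

  H_1: rank ker ∂_1 − rank ∂_2 = (21 − 6) − 13 = 2, and the invariant factors of ∂_2 are all 1, so H_1 = Z^2.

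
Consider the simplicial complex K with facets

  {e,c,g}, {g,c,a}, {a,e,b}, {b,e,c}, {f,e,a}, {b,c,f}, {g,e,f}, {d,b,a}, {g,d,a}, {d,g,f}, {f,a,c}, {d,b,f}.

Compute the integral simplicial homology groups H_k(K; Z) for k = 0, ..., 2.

K has 7 vertices, 18 edges, 12 triangles.
rank ∂_0 = 0, rank ∂_1 = 6 ⇒ b_0 = 7 − 0 − 6 = 1; all invariant factors of ∂_1 are 1 so no torsion. So H_0 = Z.
rank ∂_1 = 6, rank ∂_2 = 12 ⇒ b_1 = 18 − 6 − 12 = 0; ∂_2 has invariant factor(s) [2] giving torsion. So H_1 = Z_2.
rank ∂_2 = 12, rank ∂_3 = 0 ⇒ b_2 = 12 − 12 − 0 = 0. So H_2 = 0.

H_0 = Z,  H_1 = Z_2,  H_2 = 0.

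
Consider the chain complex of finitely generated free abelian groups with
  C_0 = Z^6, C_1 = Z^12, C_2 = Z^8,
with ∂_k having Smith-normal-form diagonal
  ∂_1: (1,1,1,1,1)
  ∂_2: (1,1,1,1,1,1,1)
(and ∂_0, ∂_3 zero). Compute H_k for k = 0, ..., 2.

H_0: b_0 = 6 − 0 − 5 = 1; torsion from ∂_1 factors > 1: none. So H_0 = Z.
H_1: b_1 = 12 − 5 − 7 = 0; torsion from ∂_2 factors > 1: none. So H_1 = 0.
H_2: b_2 = 8 − 7 − 0 = 1; torsion from ∂_3 factors > 1: none. So H_2 = Z.

H_0 = Z,  H_1 = 0,  H_2 = Z.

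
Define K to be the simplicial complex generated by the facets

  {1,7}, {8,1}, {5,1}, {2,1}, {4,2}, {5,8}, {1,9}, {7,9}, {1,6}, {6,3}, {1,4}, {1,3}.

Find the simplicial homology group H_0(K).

We work with the vertex ordering 1 < 2 < 3 < 4 < 5 < 6 < 7 < 8 < 9. The simplices of K, each written with vertices in increasing order, are:

  0-simplices (9): [1], [2], [3], [4], [5], [6], [7], [8], [9]
  1-simplices (12): [1,2], [1,3], [1,4], [1,5], [1,6], [1,7], [1,8], [1,9], [2,4], [3,6], [5,8], [7,9]

giving chain groups C_0 ≅ Z^9, C_1 ≅ Z^12.

Boundary ∂_1: C_1 → C_0 sends each edge [p,q] (with p < q) to q − p.
This gives a 9×12 integer matrix of rank 8; reducing to Smith normal form yields diagonal entries (1,1,1,1,1,1,1,1).

Now H_k = ker ∂_k / im ∂_{k+1}, so:

  H_0: rank C_0 − rank ∂_1 = 9 − 8 = 1, and the invariant factors of ∂_1 are all 1, so H_0 = Z.

H_0 = Z.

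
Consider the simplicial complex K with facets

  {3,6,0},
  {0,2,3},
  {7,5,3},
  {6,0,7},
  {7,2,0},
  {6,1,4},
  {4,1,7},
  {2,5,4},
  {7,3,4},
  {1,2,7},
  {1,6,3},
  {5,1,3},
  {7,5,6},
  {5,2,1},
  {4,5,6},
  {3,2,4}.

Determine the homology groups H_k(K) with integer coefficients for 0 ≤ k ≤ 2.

Order the vertices as 0 < 1 < 2 < 3 < 4 < 5 < 6 < 7. Listing each simplex with vertices in this order, K has dimension 2 with simplices:

  0-simplices (8): [0], [1], [2], [3], [4], [5], [6], [7]
  1-simplices (24): (24 of them)
  2-simplices (16): [0,2,3], [0,2,7], [0,3,6], [0,6,7], [1,2,5], [1,2,7], [1,3,5], [1,3,6], [1,4,6], [1,4,7], [2,3,4], [2,4,5], [3,4,7], [3,5,7], [4,5,6], [5,6,7]

so the chain groups are C_0 ≅ Z^8, C_1 ≅ Z^24, C_2 ≅ Z^16.

The boundary map ∂_1: C_1 → C_0 is given by ∂[p,q] = [q] − [p].
As a 8×24 matrix over Z this has rank 7, with invariant factors (1,1,1,1,1,1,1).

Boundary ∂_2: C_2 → C_1 maps a triangle to the signed sum of its edges. For instance
  ∂[2,4,5] = [4,5] − [2,5] + [2,4],
  ∂[2,3,4] = [3,4] − [2,4] + [2,3].
The 24×16 boundary matrix has rank 15 and Smith normal form diag(1,1,1,1,1,1,1,1,1,1,1,1,1,1,1).

From H_k ≅ ker(∂_k) / im(∂_{k+1}) we obtain:

  H_0: rank C_0 − rank ∂_1 = 8 − 7 = 1, and the invariant factors of ∂_1 are all 1, so H_0 ≅ Z.
  H_1: rank ker ∂_1 − rank ∂_2 = (24 − 7) − 15 = 2, and the invariant factors of ∂_2 are all 1, so H_1 ≅ Z^2.
  H_2: rank ker ∂_2 − rank ∂_3 = (16 − 15) − 0 = 1, and there is no ∂_3, so H_2 ≅ Z.

H_0 = Z,  H_1 = Z^2,  H_2 = Z.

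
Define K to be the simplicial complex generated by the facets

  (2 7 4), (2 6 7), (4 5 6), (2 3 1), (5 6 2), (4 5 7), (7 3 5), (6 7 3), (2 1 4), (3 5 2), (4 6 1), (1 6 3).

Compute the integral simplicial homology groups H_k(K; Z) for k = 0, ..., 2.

Take the total order 1 < 2 < 3 < 4 < 5 < 6 < 7 on the vertex set. Then K (dimension 2) consists of the simplices:

  0-simplices (7): [1], [2], [3], [4], [5], [6], [7]
  1-simplices (18): [1,2], [1,3], [1,4], [1,6], [2,3], [2,4], [2,5], [2,6], [2,7], [3,5], [3,6], [3,7], [4,5], [4,6], [4,7], [5,6], [5,7], [6,7]
  2-simplices (12): [1,2,3], [1,2,4], [1,3,6], [1,4,6], [2,3,5], [2,4,7], [2,5,6], [2,6,7], [3,5,7], [3,6,7], [4,5,6], [4,5,7]

so the chain groups are C_0 ≅ Z^7, C_1 ≅ Z^18, C_2 ≅ Z^12.

Boundary ∂_1: C_1 → C_0 sends each edge [p,q] (with p < q) to q − p. For instance
  ∂[2,3] = [3] − [2].
This gives a 7×18 integer matrix of rank 6; reducing to Smith normal form yields diagonal entries (1,1,1,1,1,1).

Boundary ∂_2: C_2 → C_1 acts by ∂[p,q,r] = [q,r] − [p,r] + [p,q]. For instance
  ∂[2,6,7] = [6,7] − [2,7] + [2,6],
  ∂[2,5,6] = [5,6] − [2,6] + [2,5].
As a 18×12 matrix over Z this has rank 12, with invariant factors (1,1,1,1,1,1,1,1,1,1,1,2).

From H_k ≅ ker(∂_k) / im(∂_{k+1}) we obtain:

  H_0: rank C_0 − rank ∂_1 = 7 − 6 = 1, and the invariant factors of ∂_1 are all 1, so H_0 ≅ Z.
  H_1: rank ker ∂_1 − rank ∂_2 = (18 − 6) − 12 = 0, and ∂_2 has invariant factor 2 > 1, so H_1 ≅ Z/2Z.
  H_2: rank ker ∂_2 − rank ∂_3 = (12 − 12) − 0 = 0, and there is no ∂_3, so H_2 ≅ 0.

(K is a triangulation of the real projective plane RP^2.)

H_0 = Z,  H_1 = Z/2Z,  H_2 = 0.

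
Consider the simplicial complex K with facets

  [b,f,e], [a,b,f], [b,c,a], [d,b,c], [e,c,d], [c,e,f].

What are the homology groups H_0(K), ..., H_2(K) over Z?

H_0 = Z,  H_1 = Z,  H_2 = 0.

Take the total order a < b < c < d < e < f on the vertex set. Then K (dimension 2) consists of the simplices:

  0-simplices (6): a, b, c, d, e, f
  1-simplices (12): ab, ac, af, bc, bd, be, bf, cd, ce, cf, de, ef
  2-simplices (6): abc, abf, bcd, bef, cde, cef

Hence C_0 ≅ Z^6, C_1 ≅ Z^12, C_2 ≅ Z^6.

Boundary ∂_1: C_1 → C_0 is given by ∂[p,q] = [q] − [p].
The resulting 6×12 matrix has rank 5, and its Smith normal form has invariant factors (1,1,1,1,1).

The boundary map ∂_2: C_2 → C_1 acts by ∂[p,q,r] = [q,r] − [p,r] + [p,q]. For instance
  ∂abc = bc − ac + ab,
  ∂bcd = cd − bd + bc.
The 12×6 boundary matrix has rank 6 and Smith normal form diag(1,1,1,1,1,1).

Computing H_k = (kernel of ∂_k) / (image of ∂_{k+1}):

  H_0: rank C_0 − rank ∂_1 = 6 − 5 = 1, and the invariant factors of ∂_1 are all 1, so H_0 = Z.
  H_1: rank ker ∂_1 − rank ∂_2 = (12 − 5) − 6 = 1, and the invariant factors of ∂_2 are all 1, so H_1 = Z.
  H_2: rank ker ∂_2 − rank ∂_3 = (6 − 6) − 0 = 0, and there is no ∂_3, so H_2 = 0.

(K is a triangulation of the cylinder S^1 x I.)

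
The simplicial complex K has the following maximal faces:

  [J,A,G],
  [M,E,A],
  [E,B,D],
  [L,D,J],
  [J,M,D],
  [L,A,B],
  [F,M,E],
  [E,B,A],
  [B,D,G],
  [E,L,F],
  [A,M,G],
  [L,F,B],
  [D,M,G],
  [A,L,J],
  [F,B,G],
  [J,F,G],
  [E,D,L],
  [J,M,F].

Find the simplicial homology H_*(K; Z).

Fix the vertex order A < B < D < E < F < G < J < L < M and write every simplex with vertices in increasing order. Then dim K = 2 and the simplices of K are:

  0-simplices (9): A, B, D, E, F, G, J, L, M
  1-simplices (27): AB, AE, AG, AJ, AL, AM, BD, BE, BF, BG, BL, DE, DG, DJ, DL, DM, EF, EL, EM, FG, FJ, FL, FM, GJ, GM, JL, JM
  2-simplices (18): ABE, ABL, AEM, AGJ, AGM, AJL, BDE, BDG, BFG, BFL, DEL, DGM, DJL, DJM, EFL, EFM, FGJ, FJM

so the chain groups are C_0 ≅ Z^9, C_1 ≅ Z^27, C_2 ≅ Z^18.

∂_1: C_1 → C_0 maps an edge to its endpoints' difference, ∂[p,q] = q − p. For instance
  ∂AE = E − A.
The resulting 9×27 matrix has rank 8, and its Smith normal form has invariant factors (1,1,1,1,1,1,1,1).

The boundary map ∂_2: C_2 → C_1 sends each 2-simplex [p,q,r] to [q,r] − [p,r] + [p,q]. For instance
  ∂DJL = JL − DL + DJ,
  ∂EFL = FL − EL + EF.
The 27×18 boundary matrix has rank 18 and Smith normal form diag(1,1,1,1,1,1,1,1,1,1,1,1,1,1,1,1,1,2).

From H_k ≅ ker(∂_k) / im(∂_{k+1}) we obtain:

  H_0: rank C_0 − rank ∂_1 = 9 − 8 = 1, and the invariant factors of ∂_1 are all 1, so H_0 = Z.
  H_1: rank ker ∂_1 − rank ∂_2 = (27 − 8) − 18 = 1, and ∂_2 has invariant factor 2 > 1, so H_1 = Z ⊕ Z/2.
  H_2: rank ker ∂_2 − rank ∂_3 = (18 − 18) − 0 = 0, and there is no ∂_3, so H_2 = 0.

As a check, the Euler characteristic is 9 − 27 + 18 = 0, which agrees with 1 − 1 + 0 = 0.
(K is a triangulation of the Klein bottle.)

H_0 ≅ Z,  H_1 ≅ Z ⊕ Z/2,  H_2 = 0.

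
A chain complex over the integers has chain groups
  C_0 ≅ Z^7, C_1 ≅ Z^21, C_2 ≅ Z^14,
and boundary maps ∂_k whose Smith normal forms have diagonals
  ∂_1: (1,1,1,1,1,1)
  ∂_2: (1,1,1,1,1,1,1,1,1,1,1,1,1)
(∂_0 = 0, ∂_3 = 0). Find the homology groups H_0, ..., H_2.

H_0: b_0 = 7 − 0 − 6 = 1; torsion from ∂_1 factors > 1: none. So H_0 = Z.
H_1: b_1 = 21 − 6 − 13 = 2; torsion from ∂_2 factors > 1: none. So H_1 = Z^2.
H_2: b_2 = 14 − 13 − 0 = 1; torsion from ∂_3 factors > 1: none. So H_2 = Z.

H_0 = Z,  H_1 = Z^2,  H_2 = Z.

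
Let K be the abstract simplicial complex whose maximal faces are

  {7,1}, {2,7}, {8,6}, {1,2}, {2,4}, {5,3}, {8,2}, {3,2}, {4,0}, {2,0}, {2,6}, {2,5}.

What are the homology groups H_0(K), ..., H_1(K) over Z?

Take the total order 0 < 1 < 2 < 3 < 4 < 5 < 6 < 7 < 8 on the vertex set. Then K (dimension 1) consists of the simplices:

  0-simplices (9): [0], [1], [2], [3], [4], [5], [6], [7], [8]
  1-simplices (12): [0,2], [0,4], [1,2], [1,7], [2,3], [2,4], [2,5], [2,6], [2,7], [2,8], [3,5], [6,8]

Hence C_0 ≅ Z^9, C_1 ≅ Z^12.

∂_1: C_1 → C_0 sends each edge [p,q] (with p < q) to q − p.
As a 9×12 matrix over Z this has rank 8, with invariant factors (1,1,1,1,1,1,1,1).

Reading off H_k = ker ∂_k / im ∂_{k+1}:

  H_0: rank C_0 − rank ∂_1 = 9 − 8 = 1, and the invariant factors of ∂_1 are all 1, so H_0 = Z.
  H_1: rank ker ∂_1 − rank ∂_2 = (12 − 8) − 0 = 4, and there is no ∂_2, so H_1 = Z^4.

(K is a triangulation of a wedge of 4 circles.)

H_0 = Z,  H_1 = Z^4.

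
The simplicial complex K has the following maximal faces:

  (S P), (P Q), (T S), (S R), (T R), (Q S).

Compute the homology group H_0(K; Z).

H_0 ≅ Z.

Take the total order P < Q < R < S < T on the vertex set. Then K (dimension 1) consists of the simplices:

  0-simplices (5): P, Q, R, S, T
  1-simplices (6): PQ, PS, QS, RS, RT, ST

giving chain groups C_0 ≅ Z^5, C_1 ≅ Z^6.

Boundary ∂_1: C_1 → C_0 maps an edge to its endpoints' difference, ∂[p,q] = q − p. For instance
  ∂ST = T − S.
As a 5×6 matrix over Z this has rank 4, with invariant factors (1,1,1,1).

Reading off H_k = ker ∂_k / im ∂_{k+1}:

  H_0: rank C_0 − rank ∂_1 = 5 − 4 = 1, and the invariant factors of ∂_1 are all 1, so H_0 = Z.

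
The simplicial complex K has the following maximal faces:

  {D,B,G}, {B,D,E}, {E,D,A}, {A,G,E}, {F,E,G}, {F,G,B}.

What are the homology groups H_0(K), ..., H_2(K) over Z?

Fix the vertex order A < B < D < E < F < G and write every simplex with vertices in increasing order. Then dim K = 2 and the simplices of K are:

  0-simplices (6): A, B, D, E, F, G
  1-simplices (12): AD, AE, AG, BD, BE, BF, BG, DE, DG, EF, EG, FG
  2-simplices (6): ADE, AEG, BDE, BDG, BFG, EFG

Hence C_0 ≅ Z^6, C_1 ≅ Z^12, C_2 ≅ Z^6.

Boundary ∂_1: C_1 → C_0 is given by ∂[p,q] = [q] − [p]. For instance
  ∂BD = D − B.
This gives a 6×12 integer matrix of rank 5; reducing to Smith normal form yields diagonal entries (1,1,1,1,1).

∂_2: C_2 → C_1 acts by ∂[p,q,r] = [q,r] − [p,r] + [p,q]. For instance
  ∂ADE = DE − AE + AD,
  ∂BDG = DG − BG + BD.
The 12×6 boundary matrix has rank 6 and Smith normal form diag(1,1,1,1,1,1).

Now H_k = ker ∂_k / im ∂_{k+1}, so:

  H_0: rank C_0 − rank ∂_1 = 6 − 5 = 1, and the invariant factors of ∂_1 are all 1, so H_0 = Z.
  H_1: rank ker ∂_1 − rank ∂_2 = (12 − 5) − 6 = 1, and the invariant factors of ∂_2 are all 1, so H_1 = Z.
  H_2: rank ker ∂_2 − rank ∂_3 = (6 − 6) − 0 = 0, and there is no ∂_3, so H_2 = 0.

H_0 = Z,  H_1 = Z,  H_2 = 0.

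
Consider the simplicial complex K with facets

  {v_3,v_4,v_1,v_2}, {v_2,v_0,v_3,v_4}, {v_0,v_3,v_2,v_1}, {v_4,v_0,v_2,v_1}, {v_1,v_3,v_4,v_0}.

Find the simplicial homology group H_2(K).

H_2 ≅ 0.

Order the vertices as v_0 < v_1 < v_2 < v_3 < v_4. Listing each simplex with vertices in this order, K has dimension 3 with simplices:

  0-simplices (5): [v_0], [v_1], [v_2], [v_3], [v_4]
  1-simplices (10): [v_0,v_1], [v_0,v_2], [v_0,v_3], [v_0,v_4], [v_1,v_2], [v_1,v_3], [v_1,v_4], [v_2,v_3], [v_2,v_4], [v_3,v_4]
  2-simplices (10): [v_0,v_1,v_2], [v_0,v_1,v_3], [v_0,v_1,v_4], [v_0,v_2,v_3], [v_0,v_2,v_4], [v_0,v_3,v_4], [v_1,v_2,v_3], [v_1,v_2,v_4], [v_1,v_3,v_4], [v_2,v_3,v_4]
  3-simplices (5): [v_0,v_1,v_2,v_3], [v_0,v_1,v_2,v_4], [v_0,v_1,v_3,v_4], [v_0,v_2,v_3,v_4], [v_1,v_2,v_3,v_4]

Hence C_0 ≅ Z^5, C_1 ≅ Z^10, C_2 ≅ Z^10, C_3 ≅ Z^5.

Boundary ∂_1: C_1 → C_0 maps an edge to its endpoints' difference, ∂[p,q] = q − p.
The resulting 5×10 matrix has rank 4, and its Smith normal form has invariant factors (1,1,1,1).

Boundary ∂_2: C_2 → C_1 maps a triangle to the signed sum of its edges. For instance
  ∂[v_0,v_1,v_3] = [v_1,v_3] − [v_0,v_3] + [v_0,v_1],
  ∂[v_0,v_3,v_4] = [v_3,v_4] − [v_0,v_4] + [v_0,v_3].
This gives a 10×10 integer matrix of rank 6; reducing to Smith normal form yields diagonal entries (1,1,1,1,1,1).

The boundary map ∂_3: C_3 → C_2 sends each 3-simplex σ to the alternating sum Σ_i (−1)^i (σ with its i-th vertex removed). For instance
  ∂[v_0,v_1,v_3,v_4] = [v_1,v_3,v_4] − [v_0,v_3,v_4] + [v_0,v_1,v_4] − [v_0,v_1,v_3],
  ∂[v_0,v_1,v_2,v_4] = [v_1,v_2,v_4] − [v_0,v_2,v_4] + [v_0,v_1,v_4] − [v_0,v_1,v_2].
The 10×5 boundary matrix has rank 4 and Smith normal form diag(1,1,1,1).

Computing H_k = (kernel of ∂_k) / (image of ∂_{k+1}):

  H_2: rank ker ∂_2 − rank ∂_3 = (10 − 6) − 4 = 0, and the invariant factors of ∂_3 are all 1, so H_2 = 0.

(K is a triangulation of the 3-sphere S^3.)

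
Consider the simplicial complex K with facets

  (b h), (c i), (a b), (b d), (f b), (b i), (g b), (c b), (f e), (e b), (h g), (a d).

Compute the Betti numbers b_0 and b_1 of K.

b_0 = 1, b_1 = 4.

We work with the vertex ordering a < b < c < d < e < f < g < h < i. The simplices of K, each written with vertices in increasing order, are:

  0-simplices (9): a, b, c, d, e, f, g, h, i
  1-simplices (12): ab, ad, bc, bd, be, bf, bg, bh, bi, ci, ef, gh

so the chain groups are C_0 ≅ Z^9, C_1 ≅ Z^12.

The boundary map ∂_1: C_1 → C_0 is given by ∂[p,q] = [q] − [p]. For instance
  ∂ad = d − a.
This gives a 9×12 integer matrix of rank 8; reducing to Smith normal form yields diagonal entries (1,1,1,1,1,1,1,1).

Computing H_k = (kernel of ∂_k) / (image of ∂_{k+1}):

  H_0: rank C_0 − rank ∂_1 = 9 − 8 = 1, and the invariant factors of ∂_1 are all 1, so H_0 ≅ Z.
  H_1: rank ker ∂_1 − rank ∂_2 = (12 − 8) − 0 = 4, and there is no ∂_2, so H_1 ≅ Z^4.

Hence the Betti numbers are b_0 = 1, b_1 = 4.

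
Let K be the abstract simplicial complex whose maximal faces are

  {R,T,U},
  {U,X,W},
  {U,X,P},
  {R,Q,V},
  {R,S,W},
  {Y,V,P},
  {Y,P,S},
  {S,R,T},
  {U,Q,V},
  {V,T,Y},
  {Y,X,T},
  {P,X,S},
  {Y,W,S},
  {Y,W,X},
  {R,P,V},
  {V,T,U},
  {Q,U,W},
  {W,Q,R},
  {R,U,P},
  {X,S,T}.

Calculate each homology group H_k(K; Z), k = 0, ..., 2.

H_0 ≅ Z,  H_1 ≅ Z ⊕ Z/2,  H_2 = 0.

We work with the vertex ordering P < Q < R < S < T < U < V < W < X < Y. The simplices of K, each written with vertices in increasing order, are:

  0-simplices (10): P, Q, R, S, T, U, V, W, X, Y
  1-simplices (30): PR, PS, PU, PV, PX, PY, QR, QU, QV, QW, RS, RT, RU, RV, RW, ST, SW, SX, SY, TU, TV, TX, TY, UV, UW, UX, VY, WX, WY, XY
  2-simplices (20): PRU, PRV, PSX, PSY, PUX, PVY, QRV, QRW, QUV, QUW, RST, RSW, RTU, STX, SWY, TUV, TVY, TXY, UWX, WXY

giving chain groups C_0 ≅ Z^10, C_1 ≅ Z^30, C_2 ≅ Z^20.

Boundary ∂_1: C_1 → C_0 maps an edge to its endpoints' difference, ∂[p,q] = q − p.
The 10×30 boundary matrix has rank 9 and Smith normal form diag(1,1,1,1,1,1,1,1,1).

Boundary ∂_2: C_2 → C_1 sends each 2-simplex [p,q,r] to [q,r] − [p,r] + [p,q]. For instance
  ∂STX = TX − SX + ST,
  ∂RSW = SW − RW + RS.
The 30×20 boundary matrix has rank 20 and Smith normal form diag(1,1,1,1,1,1,1,1,1,1,1,1,1,1,1,1,1,1,1,2).

Computing H_k = (kernel of ∂_k) / (image of ∂_{k+1}):

  H_0: rank C_0 − rank ∂_1 = 10 − 9 = 1, and the invariant factors of ∂_1 are all 1, so H_0 = Z.
  H_1: rank ker ∂_1 − rank ∂_2 = (30 − 9) − 20 = 1, and ∂_2 has invariant factor 2 > 1, so H_1 = Z ⊕ Z/2.
  H_2: rank ker ∂_2 − rank ∂_3 = (20 − 20) − 0 = 0, and there is no ∂_3, so H_2 = 0.

As a check, the Euler characteristic is 10 − 30 + 20 = 0, which agrees with 1 − 1 + 0 = 0.
(K is a triangulation of the Klein bottle.)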